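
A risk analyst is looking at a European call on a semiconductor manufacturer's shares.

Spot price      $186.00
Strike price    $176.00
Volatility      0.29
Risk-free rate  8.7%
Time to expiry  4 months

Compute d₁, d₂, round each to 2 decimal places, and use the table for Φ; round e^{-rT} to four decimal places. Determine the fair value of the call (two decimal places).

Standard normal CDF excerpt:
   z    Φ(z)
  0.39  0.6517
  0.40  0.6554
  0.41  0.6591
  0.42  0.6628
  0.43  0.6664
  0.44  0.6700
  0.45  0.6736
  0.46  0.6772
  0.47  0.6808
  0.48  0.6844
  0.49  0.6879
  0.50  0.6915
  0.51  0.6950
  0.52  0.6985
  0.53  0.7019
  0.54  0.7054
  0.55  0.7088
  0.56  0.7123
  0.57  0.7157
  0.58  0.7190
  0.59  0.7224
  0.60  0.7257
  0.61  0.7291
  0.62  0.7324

σ√T = 0.29 × 0.5774 = 0.1674
d₁ = [ln(186/176) + (0.087 + 0.29²/2)·0.3333] / 0.1674 = [0.0553 + 0.0430] / 0.1674 = 0.5870 ≈ 0.59
d₂ = d₁ − σ√T = 0.5870 − 0.1674 = 0.4196 ≈ 0.42
exp(−rT) = exp(−0.087·0.3333) = 0.9714
N(d₁) = N(0.59) = 0.7224;  N(d₂) = N(0.42) = 0.6628
C = 186·0.7224 − 176·0.9714·0.6628 = 134.3664 − 113.3165 = 21.0499

$21.05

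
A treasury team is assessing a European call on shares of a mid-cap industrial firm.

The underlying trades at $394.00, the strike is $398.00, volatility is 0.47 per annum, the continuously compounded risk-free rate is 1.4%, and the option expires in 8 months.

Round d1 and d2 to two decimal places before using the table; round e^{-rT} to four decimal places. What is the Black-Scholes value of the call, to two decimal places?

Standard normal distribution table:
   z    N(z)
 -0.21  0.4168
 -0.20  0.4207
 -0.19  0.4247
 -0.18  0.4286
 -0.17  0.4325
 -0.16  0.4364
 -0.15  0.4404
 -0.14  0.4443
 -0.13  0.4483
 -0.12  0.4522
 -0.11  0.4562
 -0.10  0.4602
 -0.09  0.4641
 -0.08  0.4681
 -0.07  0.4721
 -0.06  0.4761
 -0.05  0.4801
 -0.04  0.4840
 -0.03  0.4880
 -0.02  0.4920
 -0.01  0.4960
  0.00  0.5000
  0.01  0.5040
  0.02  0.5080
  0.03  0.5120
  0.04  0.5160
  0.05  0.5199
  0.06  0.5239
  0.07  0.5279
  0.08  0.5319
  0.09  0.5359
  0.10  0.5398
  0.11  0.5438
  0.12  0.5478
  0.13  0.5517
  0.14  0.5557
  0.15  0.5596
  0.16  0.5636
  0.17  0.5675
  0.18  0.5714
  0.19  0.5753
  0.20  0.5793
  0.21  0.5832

σ√T = 0.47 × 0.8165 = 0.3838
ln(S/K) + (r + σ²/2)T = ln(394/398) + (0.014 + 0.47²/2)·0.6667 = -0.0101 + 0.0830 = 0.0729
d₁ = 0.0729 / 0.3838 = 0.1899 which rounds to 0.19
d₂ = d₁ − σ√T = 0.1899 − 0.3838 = -0.1939 which rounds to -0.19
exp(−rT) = exp(−0.014·0.6667) = 0.9907
N(d₁) = N(0.19) = 0.5753;  N(d₂) = N(-0.19) = 0.4247
C = 394·0.5753 − 398·0.9907·0.4247 = 226.6682 − 167.4586 = 59.2096

$59.21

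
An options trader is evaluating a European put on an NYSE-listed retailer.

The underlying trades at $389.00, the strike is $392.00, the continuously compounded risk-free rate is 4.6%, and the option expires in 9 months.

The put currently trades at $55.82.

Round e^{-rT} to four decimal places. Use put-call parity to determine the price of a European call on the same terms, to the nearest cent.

$66.11

e^(−rT) = e^(−0.046·0.75) = 0.9661
Put-call parity: C − P = S − K·e^(−rT) = 389 − 392·0.9661 = 389 − 378.7112 = 10.2888
C = P + (C − P) = 55.82 + (10.2888) = 66.1088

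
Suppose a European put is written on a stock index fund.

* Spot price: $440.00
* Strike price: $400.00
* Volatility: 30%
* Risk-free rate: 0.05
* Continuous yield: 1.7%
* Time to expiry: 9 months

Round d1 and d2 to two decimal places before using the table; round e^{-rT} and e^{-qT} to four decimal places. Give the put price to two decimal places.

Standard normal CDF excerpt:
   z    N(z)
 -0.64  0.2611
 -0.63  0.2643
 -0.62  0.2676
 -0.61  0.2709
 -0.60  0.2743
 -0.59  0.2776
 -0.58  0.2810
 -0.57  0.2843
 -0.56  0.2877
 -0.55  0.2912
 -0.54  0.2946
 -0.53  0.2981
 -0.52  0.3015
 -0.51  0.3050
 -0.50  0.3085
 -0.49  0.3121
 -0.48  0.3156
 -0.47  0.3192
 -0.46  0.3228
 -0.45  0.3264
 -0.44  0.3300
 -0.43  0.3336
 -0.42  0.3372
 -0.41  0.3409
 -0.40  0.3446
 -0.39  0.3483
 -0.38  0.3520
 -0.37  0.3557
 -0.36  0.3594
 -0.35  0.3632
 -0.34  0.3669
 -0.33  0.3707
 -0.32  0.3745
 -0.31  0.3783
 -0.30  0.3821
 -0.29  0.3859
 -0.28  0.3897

T = 0.75;  σ√T = 0.2598
d₁ = [ln(440/400) + (0.05 − 0.017 + ½·0.3²)·0.75] / (σ√T) = (0.0953 + 0.0585) / 0.2598 = 0.5920 which rounds to 0.59
d₂ = 0.5920 − 0.2598 = 0.3322 which rounds to 0.33
exp(−qT) = exp(−0.017·0.75) = 0.9873;  exp(−rT) = exp(−0.05·0.75) = 0.9632
P = 400·0.9632·N(-0.33) − 440·0.9873·N(-0.59) = 400·0.9632·0.3707 − 440·0.9873·0.2776 = 142.8233 − 120.5928 = 22.2305

$22.23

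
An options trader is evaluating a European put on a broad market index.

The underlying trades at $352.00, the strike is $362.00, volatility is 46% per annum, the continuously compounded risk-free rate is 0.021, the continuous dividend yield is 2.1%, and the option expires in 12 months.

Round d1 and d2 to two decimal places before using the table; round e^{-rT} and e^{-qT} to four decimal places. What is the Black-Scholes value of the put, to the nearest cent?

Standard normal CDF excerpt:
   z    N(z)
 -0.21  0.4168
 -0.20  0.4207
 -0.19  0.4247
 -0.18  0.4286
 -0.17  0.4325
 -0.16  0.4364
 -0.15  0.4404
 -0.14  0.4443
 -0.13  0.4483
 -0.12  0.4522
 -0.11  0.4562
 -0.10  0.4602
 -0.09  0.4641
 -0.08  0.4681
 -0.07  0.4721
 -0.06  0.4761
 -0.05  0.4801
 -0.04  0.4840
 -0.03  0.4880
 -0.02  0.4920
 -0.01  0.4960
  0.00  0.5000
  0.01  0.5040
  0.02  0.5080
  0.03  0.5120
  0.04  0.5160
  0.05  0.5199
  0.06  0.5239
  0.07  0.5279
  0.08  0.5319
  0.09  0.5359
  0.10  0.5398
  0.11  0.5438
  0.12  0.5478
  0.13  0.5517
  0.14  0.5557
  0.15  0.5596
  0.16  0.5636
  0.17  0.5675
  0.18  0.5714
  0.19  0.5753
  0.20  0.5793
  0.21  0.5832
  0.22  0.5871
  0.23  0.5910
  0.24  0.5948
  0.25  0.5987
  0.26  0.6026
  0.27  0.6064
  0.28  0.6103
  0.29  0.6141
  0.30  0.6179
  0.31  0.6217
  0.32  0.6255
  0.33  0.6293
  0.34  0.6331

T = 1;  σ√T = 0.4600
d₁ = [ln(352/362) + (0.021 − 0.021 + 0.46²/2)·1] / 0.4600 = [-0.0280 + 0.1058] / 0.4600 = 0.1691 ⇒ 0.17
d₂ = d₁ − σ√T = 0.1691 − 0.4600 = -0.2909 ⇒ -0.29
exp(−qT) = exp(−0.021·1) = 0.9792;  exp(−rT) = exp(−0.021·1) = 0.9792
P = 362·0.9792·N(0.29) − 352·0.9792·N(-0.17) = 362·0.9792·0.6141 − 352·0.9792·0.4325 = 217.6803 − 149.0734 = 68.6069

$68.61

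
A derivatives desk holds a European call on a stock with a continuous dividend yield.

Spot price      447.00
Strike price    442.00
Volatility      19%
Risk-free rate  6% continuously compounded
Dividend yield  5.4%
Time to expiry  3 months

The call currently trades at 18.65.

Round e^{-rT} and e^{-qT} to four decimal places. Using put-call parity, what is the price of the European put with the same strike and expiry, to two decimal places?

13.05

e^(−qT) = e^(−0.054·0.25) = 0.9866;  e^(−rT) = e^(−0.06·0.25) = 0.9851
Put-call parity: C − P = S·e^(−qT) − K·e^(−rT) = 447·0.9866 − 442·0.9851 = 441.0102 − 435.4142 = 5.5960
P = C − (C − P) = 18.65 − (5.5960) = 13.0540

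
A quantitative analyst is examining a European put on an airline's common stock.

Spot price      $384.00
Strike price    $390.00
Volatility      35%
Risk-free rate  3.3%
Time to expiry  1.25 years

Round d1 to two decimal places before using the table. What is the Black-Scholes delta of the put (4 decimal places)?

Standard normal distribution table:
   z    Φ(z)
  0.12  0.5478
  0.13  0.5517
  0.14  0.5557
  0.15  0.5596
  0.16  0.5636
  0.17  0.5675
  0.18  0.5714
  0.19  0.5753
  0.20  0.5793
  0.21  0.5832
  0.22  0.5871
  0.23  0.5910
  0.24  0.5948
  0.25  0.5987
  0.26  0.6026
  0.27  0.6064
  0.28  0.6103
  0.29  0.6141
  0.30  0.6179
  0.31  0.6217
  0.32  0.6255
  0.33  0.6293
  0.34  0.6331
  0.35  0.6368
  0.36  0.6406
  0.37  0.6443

σ√T = 0.35 × 1.1180 = 0.3913
d₁ = [ln(384/390) + (0.033 + ½·0.35²)·1.25] / (σ√T) = (-0.0155 + 0.1178) / 0.3913 = 0.2614 → 0.26
N(d₁) = N(0.26) = 0.6026
Δ_put = N(d₁) − 1 = 0.6026 − 1 = -0.3974

-0.3974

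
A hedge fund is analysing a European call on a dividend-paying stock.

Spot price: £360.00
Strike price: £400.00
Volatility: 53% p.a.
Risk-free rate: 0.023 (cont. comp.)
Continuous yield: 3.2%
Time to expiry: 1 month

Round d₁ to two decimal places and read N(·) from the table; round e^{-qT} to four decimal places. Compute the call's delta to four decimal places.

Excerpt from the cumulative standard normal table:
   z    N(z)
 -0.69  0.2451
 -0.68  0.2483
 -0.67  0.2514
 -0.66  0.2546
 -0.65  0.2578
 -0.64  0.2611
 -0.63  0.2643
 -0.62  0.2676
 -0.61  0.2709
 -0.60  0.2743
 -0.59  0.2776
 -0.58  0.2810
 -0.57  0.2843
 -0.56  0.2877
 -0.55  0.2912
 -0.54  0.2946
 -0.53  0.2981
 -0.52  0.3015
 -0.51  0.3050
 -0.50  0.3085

0.2669

T = 0.08333;  σ√T = 0.1530
d₁ = [ln(360/400) + (0.023 − 0.032 + 0.53²/2)·0.08333] / 0.1530 = [-0.1054 + 0.0110] / 0.1530 = -0.6170 which rounds to -0.62
N(d₁) = N(-0.62) = 0.2676
Δ_call = exp(−qT)·N(d₁) = 0.9973·0.2676 = 0.2669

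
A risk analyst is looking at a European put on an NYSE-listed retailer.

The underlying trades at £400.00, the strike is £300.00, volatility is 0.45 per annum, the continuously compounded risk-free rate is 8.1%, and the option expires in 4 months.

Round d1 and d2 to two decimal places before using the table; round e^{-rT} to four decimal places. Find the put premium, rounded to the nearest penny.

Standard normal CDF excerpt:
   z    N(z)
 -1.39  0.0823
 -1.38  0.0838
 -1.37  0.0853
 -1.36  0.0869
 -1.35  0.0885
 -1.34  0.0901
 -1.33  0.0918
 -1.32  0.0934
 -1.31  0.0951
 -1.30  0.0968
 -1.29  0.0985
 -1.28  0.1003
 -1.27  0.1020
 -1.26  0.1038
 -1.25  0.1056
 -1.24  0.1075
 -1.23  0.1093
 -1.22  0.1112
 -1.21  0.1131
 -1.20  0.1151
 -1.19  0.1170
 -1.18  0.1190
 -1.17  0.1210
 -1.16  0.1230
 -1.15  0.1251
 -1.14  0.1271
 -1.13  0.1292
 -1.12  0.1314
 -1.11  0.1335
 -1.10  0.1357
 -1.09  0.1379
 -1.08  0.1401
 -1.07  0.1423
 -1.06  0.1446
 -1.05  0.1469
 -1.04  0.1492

σ√T = 0.45 × 0.5774 = 0.2598
d₁ = [ln(400/300) + (0.081 + 0.45²/2)·0.3333] / 0.2598 = [0.2877 + 0.0608] / 0.2598 = 1.3411 ⇒ 1.34
d₂ = d₁ − σ√T = 1.3411 − 0.2598 = 1.0813 ⇒ 1.08
exp(−rT) = exp(−0.081·0.3333) = 0.9734
N(−d₂) = N(-1.08) = 0.1401;  N(−d₁) = N(-1.34) = 0.0901
P = 300·0.9734·0.1401 − 400·0.0901 = 40.9120 − 36.0400 = 4.8720

£4.87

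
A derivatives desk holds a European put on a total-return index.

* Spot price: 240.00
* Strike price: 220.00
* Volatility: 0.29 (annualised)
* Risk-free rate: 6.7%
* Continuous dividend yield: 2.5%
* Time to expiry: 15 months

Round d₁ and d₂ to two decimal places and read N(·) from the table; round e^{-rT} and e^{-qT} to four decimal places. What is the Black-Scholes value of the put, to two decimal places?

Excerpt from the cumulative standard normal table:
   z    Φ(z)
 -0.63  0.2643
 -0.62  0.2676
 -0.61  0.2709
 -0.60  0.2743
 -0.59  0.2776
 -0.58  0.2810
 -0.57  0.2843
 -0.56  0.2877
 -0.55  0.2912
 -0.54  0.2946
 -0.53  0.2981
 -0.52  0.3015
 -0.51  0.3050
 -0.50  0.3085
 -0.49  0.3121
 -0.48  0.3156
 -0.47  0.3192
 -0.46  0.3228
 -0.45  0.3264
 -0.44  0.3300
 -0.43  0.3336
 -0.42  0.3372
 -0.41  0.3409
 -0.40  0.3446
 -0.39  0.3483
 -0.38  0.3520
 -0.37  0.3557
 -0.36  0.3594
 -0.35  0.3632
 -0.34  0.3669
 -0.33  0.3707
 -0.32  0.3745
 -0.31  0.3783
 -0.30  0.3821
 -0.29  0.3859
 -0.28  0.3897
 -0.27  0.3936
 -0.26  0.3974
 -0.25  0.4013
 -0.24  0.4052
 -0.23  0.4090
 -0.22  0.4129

15.07

σ√T = 0.29 × 1.1180 = 0.3242
d₁ = [ln(240/220) + (0.067 − 0.025 + ½·0.29²)·1.25] / (σ√T) = (0.0870 + 0.1051) / 0.3242 = 0.5924 → 0.59
d₂ = 0.5924 − 0.3242 = 0.2682 → 0.27
e^(−qT) = e^(−0.025·1.25) = 0.9692;  e^(−rT) = e^(−0.067·1.25) = 0.9197
P = 220·0.9197·N(-0.27) − 240·0.9692·N(-0.59) = 220·0.9197·0.3936 − 240·0.9692·0.2776 = 79.6387 − 64.5720 = 15.0667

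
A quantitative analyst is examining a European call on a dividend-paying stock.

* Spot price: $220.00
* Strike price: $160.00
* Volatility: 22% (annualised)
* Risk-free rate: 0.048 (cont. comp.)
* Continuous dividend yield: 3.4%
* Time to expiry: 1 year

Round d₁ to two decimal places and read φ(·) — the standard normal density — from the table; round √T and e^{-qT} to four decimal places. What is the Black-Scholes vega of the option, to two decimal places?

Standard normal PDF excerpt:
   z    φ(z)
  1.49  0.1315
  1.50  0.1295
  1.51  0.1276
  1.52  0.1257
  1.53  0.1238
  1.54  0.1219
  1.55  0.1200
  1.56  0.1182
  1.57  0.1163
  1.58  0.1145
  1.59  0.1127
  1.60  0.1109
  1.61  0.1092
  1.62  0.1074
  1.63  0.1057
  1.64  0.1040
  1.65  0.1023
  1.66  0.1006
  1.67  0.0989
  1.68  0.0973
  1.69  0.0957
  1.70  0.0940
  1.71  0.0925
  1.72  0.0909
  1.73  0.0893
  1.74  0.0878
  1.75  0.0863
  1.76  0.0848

22.84

T = 1;  σ√T = 0.2200
d₁ = [ln(220/160) + (0.048 − 0.034 + 0.22²/2)·1] / 0.2200 = [0.3185 + 0.0382] / 0.2200 = 1.6212 ≈ 1.62
√T = √1 = 1.0000
φ(d₁) = φ(1.62) = 0.1074
e^(−qT) = e^(−0.034·1) = 0.9666
vega = S·e^(−qT)·φ(d₁)·√T = 220·0.9666·0.1074·1.0000 = 22.8388
(Call and put vega coincide under Black-Scholes.)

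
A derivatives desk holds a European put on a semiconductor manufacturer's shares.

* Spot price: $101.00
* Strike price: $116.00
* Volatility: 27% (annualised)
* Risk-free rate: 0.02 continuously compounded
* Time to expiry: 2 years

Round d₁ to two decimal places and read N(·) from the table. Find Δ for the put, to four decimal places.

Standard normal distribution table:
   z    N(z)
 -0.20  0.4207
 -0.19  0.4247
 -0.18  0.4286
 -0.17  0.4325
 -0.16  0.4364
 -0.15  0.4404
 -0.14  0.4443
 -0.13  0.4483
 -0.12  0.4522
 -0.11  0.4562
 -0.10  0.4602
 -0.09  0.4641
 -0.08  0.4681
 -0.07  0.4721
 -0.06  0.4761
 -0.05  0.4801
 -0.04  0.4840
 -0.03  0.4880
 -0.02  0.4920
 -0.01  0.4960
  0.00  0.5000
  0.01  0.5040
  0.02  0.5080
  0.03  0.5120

-0.5279

σ√T = 0.27·√2 = 0.3818
d₁ = [ln(101/116) + (0.02 + ½·0.27²)·2] / (σ√T) = (-0.1385 + 0.1129) / 0.3818 = -0.0670 ≈ -0.07
N(d₁) = N(-0.07) = 0.4721
Δ_put = N(d₁) − 1 = 0.4721 − 1 = -0.5279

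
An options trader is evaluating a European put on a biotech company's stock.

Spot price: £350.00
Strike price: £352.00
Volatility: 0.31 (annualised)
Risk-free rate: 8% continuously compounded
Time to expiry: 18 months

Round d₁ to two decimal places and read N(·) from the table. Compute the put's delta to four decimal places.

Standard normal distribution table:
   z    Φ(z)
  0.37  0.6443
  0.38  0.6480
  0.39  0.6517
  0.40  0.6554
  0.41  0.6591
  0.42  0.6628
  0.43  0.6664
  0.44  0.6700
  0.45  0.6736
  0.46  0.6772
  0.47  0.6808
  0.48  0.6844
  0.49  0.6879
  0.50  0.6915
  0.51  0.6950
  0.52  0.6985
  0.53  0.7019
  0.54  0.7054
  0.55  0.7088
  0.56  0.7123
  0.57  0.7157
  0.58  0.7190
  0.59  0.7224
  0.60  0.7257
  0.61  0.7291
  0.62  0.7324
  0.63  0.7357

σ√T = 0.31·√1.5 = 0.3797
d₁ = [ln(350/352) + (0.08 + 0.31²/2)·1.5] / 0.3797 = [-0.0057 + 0.1921] / 0.3797 = 0.4909 → 0.49
N(d₁) = N(0.49) = 0.6879
Δ_put = N(d₁) − 1 = 0.6879 − 1 = -0.3121

-0.3121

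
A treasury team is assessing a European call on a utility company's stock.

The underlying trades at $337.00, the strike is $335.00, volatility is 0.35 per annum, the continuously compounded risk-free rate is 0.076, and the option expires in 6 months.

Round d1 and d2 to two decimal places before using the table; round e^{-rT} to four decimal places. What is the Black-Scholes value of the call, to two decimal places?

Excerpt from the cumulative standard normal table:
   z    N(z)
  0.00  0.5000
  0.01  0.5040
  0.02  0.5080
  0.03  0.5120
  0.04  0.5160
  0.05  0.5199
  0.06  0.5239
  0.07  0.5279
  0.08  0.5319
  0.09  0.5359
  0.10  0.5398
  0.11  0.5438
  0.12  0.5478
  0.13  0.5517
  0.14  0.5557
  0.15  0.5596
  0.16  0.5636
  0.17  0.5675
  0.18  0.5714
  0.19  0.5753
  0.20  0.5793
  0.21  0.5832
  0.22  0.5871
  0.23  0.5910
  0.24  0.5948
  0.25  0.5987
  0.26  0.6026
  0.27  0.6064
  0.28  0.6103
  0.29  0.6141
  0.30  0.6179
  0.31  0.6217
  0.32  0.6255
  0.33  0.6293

$40.56

σ√T = 0.35·√0.5 = 0.2475
ln(S/K) + (r + σ²/2)T = ln(337/335) + (0.076 + 0.35²/2)·0.5 = 0.0060 + 0.0686 = 0.0746
d₁ = 0.0746 / 0.2475 = 0.3013 → 0.30
d₂ = d₁ − σ√T = 0.3013 − 0.2475 = 0.0539 → 0.05
exp(−rT) = exp(−0.076·0.5) = 0.9627
C = 337·N(0.30) − 335·0.9627·N(0.05) = 337·0.6179 − 335·0.9627·0.5199 = 208.2323 − 167.6701 = 40.5622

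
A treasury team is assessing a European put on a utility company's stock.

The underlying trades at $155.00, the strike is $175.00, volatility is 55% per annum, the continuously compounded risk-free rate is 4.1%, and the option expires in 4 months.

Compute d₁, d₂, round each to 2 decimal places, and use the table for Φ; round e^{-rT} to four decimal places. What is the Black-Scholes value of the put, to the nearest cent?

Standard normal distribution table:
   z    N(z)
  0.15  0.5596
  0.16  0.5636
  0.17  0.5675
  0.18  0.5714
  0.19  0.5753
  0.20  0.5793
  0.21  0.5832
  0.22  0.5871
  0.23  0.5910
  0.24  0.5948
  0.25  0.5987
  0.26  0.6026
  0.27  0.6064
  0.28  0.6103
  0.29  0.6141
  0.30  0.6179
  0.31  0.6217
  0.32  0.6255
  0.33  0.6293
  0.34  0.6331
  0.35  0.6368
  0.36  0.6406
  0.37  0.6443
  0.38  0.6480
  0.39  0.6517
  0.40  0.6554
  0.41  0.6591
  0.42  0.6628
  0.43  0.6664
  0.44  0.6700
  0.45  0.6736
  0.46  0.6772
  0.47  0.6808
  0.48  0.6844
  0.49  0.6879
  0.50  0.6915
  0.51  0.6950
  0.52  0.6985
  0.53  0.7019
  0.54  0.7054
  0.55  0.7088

$30.80

σ√T = 0.55 × 0.5774 = 0.3175
ln(S/K) + (r + σ²/2)T = ln(155/175) + (0.041 + 0.55²/2)·0.3333 = -0.1214 + 0.0641 = -0.0573
d₁ = -0.0573 / 0.3175 = -0.1804 ≈ -0.18
d₂ = d₁ − σ√T = -0.1804 − 0.3175 = -0.4979 ≈ -0.50
e^(−rT) = e^(−0.041·0.3333) = 0.9864
N(−d₂) = N(0.50) = 0.6915;  N(−d₁) = N(0.18) = 0.5714
P = 175·0.9864·0.6915 − 155·0.5714 = 119.3667 − 88.5670 = 30.7997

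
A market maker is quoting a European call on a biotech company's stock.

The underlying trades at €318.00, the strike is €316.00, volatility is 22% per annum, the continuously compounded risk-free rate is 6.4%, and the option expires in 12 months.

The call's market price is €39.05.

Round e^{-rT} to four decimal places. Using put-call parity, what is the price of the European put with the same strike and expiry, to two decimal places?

€17.46

exp(−rT) = exp(−0.064·1) = 0.9380
Put-call parity: C − P = S − K·e^(−rT) = 318 − 316·0.9380 = 318 − 296.4080 = 21.5920
P = C − (C − P) = 39.05 − (21.5920) = 17.4580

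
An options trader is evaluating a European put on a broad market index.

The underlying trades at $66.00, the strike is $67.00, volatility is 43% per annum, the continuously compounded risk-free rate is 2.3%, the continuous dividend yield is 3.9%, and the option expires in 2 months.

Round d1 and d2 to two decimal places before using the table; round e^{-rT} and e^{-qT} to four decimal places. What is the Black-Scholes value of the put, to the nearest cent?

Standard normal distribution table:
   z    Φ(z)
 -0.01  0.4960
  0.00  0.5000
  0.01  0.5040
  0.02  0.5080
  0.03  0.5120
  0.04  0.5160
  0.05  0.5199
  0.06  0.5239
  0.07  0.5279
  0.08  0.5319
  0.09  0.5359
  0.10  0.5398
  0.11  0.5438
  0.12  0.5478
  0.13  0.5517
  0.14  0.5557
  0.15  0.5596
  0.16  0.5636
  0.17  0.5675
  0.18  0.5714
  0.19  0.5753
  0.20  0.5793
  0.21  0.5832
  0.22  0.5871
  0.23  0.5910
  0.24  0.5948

$5.35

σ√T = 0.43 × 0.4082 = 0.1755
d₁ = [ln(66/67) + (0.023 − 0.039 + ½·0.43²)·0.1667] / (σ√T) = (-0.0150 + 0.0127) / 0.1755 = -0.0131 → -0.01
d₂ = -0.0131 − 0.1755 = -0.1886 → -0.19
e^(−qT) = e^(−0.039·0.1667) = 0.9935;  e^(−rT) = e^(−0.023·0.1667) = 0.9962
P = 67·0.9962·N(0.19) − 66·0.9935·N(0.01) = 67·0.9962·0.5753 − 66·0.9935·0.5040 = 38.3986 − 33.0478 = 5.3508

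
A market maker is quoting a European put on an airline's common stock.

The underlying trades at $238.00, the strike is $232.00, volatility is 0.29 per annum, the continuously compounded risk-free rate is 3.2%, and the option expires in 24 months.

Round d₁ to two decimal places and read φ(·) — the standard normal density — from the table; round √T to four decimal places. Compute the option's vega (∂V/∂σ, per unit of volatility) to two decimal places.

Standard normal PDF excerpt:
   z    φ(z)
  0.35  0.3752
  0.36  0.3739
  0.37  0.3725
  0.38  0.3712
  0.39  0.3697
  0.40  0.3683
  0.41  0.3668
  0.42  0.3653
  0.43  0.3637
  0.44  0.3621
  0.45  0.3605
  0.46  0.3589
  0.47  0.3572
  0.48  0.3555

T = 2;  σ√T = 0.4101
d₁ = [ln(238/232) + (0.032 + 0.29²/2)·2] / 0.4101 = [0.0255 + 0.1481] / 0.4101 = 0.4234 which rounds to 0.42
√T = √2 = 1.4142
φ(d₁) = φ(0.42) = 0.3653
vega = S·φ(d₁)·√T = 238·0.3653·1.4142 = 122.9525

122.95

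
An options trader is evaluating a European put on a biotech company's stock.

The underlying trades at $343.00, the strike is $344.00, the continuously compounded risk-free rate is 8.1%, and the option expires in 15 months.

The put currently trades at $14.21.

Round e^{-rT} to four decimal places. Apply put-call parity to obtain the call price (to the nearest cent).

exp(−rT) = exp(−0.081·1.25) = 0.9037
Put-call parity: C − P = S − K·e^(−rT) = 343 − 344·0.9037 = 343 − 310.8728 = 32.1272
C = P + (C − P) = 14.21 + (32.1272) = 46.3372

$46.34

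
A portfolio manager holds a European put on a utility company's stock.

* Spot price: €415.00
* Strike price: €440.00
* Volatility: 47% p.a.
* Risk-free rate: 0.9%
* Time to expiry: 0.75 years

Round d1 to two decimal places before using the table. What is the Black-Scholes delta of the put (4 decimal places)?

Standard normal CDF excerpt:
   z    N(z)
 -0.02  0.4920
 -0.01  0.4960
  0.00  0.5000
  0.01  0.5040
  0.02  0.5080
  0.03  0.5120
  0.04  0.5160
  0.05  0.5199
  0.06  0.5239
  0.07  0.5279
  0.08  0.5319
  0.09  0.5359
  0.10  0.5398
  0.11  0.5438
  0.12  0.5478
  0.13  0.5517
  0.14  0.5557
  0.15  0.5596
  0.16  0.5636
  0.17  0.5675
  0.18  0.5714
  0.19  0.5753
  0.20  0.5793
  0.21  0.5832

T = 0.75;  σ√T = 0.4070
d₁ = [ln(415/440) + (0.009 + ½·0.47²)·0.75] / (σ√T) = (-0.0585 + 0.0896) / 0.4070 = 0.0764 ≈ 0.08
N(d₁) = N(0.08) = 0.5319
Δ_put = N(d₁) − 1 = 0.5319 − 1 = -0.4681

-0.4681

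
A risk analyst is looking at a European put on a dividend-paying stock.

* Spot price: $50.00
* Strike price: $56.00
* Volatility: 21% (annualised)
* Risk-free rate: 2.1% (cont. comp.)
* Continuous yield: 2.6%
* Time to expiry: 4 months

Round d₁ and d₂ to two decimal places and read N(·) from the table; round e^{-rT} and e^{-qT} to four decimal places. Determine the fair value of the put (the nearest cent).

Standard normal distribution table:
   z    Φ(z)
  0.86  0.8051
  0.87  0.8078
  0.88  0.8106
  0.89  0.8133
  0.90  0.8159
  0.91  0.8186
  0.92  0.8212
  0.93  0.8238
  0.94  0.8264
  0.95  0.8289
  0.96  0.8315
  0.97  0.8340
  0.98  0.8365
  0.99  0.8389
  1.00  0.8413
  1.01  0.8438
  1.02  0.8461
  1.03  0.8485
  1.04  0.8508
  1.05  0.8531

$6.61

σ√T = 0.21 × 0.5774 = 0.1212
d₁ = [ln(50/56) + (0.021 − 0.026 + ½·0.21²)·0.3333] / (σ√T) = (-0.1133 + 0.0057) / 0.1212 = -0.8878 ≈ -0.89
d₂ = -0.8878 − 0.1212 = -1.0091 ≈ -1.01
exp(−qT) = exp(−0.026·0.3333) = 0.9914;  exp(−rT) = exp(−0.021·0.3333) = 0.9930
P = 56·0.9930·N(1.01) − 50·0.9914·N(0.89) = 56·0.9930·0.8438 − 50·0.9914·0.8133 = 46.9220 − 40.3153 = 6.6067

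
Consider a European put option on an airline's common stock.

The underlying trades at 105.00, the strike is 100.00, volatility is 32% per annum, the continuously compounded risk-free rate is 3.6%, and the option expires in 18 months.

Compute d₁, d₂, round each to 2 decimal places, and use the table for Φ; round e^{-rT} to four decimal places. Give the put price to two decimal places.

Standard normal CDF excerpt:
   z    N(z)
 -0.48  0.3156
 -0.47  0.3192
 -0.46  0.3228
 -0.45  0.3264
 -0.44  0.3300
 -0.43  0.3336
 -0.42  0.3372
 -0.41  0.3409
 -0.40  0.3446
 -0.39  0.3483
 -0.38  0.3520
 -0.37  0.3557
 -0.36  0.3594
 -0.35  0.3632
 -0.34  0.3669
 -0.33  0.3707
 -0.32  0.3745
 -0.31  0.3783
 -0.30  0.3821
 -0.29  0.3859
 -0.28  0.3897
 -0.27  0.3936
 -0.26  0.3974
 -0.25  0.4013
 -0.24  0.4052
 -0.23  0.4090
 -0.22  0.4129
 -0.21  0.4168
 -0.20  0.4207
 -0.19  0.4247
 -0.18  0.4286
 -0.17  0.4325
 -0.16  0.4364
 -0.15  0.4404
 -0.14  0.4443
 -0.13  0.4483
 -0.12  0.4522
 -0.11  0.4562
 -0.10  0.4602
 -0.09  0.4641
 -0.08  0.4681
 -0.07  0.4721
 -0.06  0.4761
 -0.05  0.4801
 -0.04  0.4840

10.83

σ√T = 0.32 × 1.2247 = 0.3919
d₁ = [ln(105/100) + (0.036 + 0.32²/2)·1.5] / 0.3919 = [0.0488 + 0.1308] / 0.3919 = 0.4582 ≈ 0.46
d₂ = d₁ − σ√T = 0.4582 − 0.3919 = 0.0663 ≈ 0.07
e^(−rT) = e^(−0.036·1.5) = 0.9474
N(−d₂) = N(-0.07) = 0.4721;  N(−d₁) = N(-0.46) = 0.3228
P = 100·0.9474·0.4721 − 105·0.3228 = 44.7268 − 33.8940 = 10.8328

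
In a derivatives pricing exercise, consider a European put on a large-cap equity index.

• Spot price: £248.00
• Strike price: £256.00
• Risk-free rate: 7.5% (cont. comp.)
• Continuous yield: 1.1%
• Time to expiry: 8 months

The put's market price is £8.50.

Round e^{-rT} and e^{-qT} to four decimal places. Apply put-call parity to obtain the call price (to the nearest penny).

e^(−qT) = e^(−0.011·0.6667) = 0.9927;  e^(−rT) = e^(−0.075·0.6667) = 0.9512
Put-call parity: C − P = S·e^(−qT) − K·e^(−rT) = 248·0.9927 − 256·0.9512 = 246.1896 − 243.5072 = 2.6824
C = P + (C − P) = 8.50 + (2.6824) = 11.1824

£11.18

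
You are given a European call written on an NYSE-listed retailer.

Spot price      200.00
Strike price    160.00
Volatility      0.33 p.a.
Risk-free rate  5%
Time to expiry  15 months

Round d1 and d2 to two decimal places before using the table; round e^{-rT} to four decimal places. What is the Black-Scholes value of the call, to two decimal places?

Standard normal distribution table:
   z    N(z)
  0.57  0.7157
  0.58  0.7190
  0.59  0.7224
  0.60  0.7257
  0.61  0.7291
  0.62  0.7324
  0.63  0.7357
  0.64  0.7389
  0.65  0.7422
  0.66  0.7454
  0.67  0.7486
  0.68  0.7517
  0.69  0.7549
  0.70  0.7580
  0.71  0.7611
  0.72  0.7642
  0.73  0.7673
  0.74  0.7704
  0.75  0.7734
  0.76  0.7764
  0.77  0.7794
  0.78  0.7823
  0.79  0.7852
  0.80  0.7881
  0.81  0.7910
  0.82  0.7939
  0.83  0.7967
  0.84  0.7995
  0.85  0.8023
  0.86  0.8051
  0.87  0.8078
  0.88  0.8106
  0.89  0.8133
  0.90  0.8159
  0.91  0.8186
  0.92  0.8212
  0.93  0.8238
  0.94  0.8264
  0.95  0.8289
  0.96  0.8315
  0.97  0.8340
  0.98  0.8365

T = 1.25;  σ√T = 0.3690
d₁ = [ln(200/160) + (0.05 + 0.33²/2)·1.25] / 0.3690 = [0.2231 + 0.1306] / 0.3690 = 0.9587 which rounds to 0.96
d₂ = d₁ − σ√T = 0.9587 − 0.3690 = 0.5897 which rounds to 0.59
e^(−rT) = e^(−0.05·1.25) = 0.9394
C = 200·N(0.96) − 160·0.9394·N(0.59) = 200·0.8315 − 160·0.9394·0.7224 = 166.3000 − 108.5796 = 57.7204

57.72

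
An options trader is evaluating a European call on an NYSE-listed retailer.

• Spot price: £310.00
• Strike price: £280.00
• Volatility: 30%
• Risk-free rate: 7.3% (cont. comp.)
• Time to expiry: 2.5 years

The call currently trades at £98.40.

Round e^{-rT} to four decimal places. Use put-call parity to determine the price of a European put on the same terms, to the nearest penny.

£21.70

e^(−rT) = e^(−0.073·2.5) = 0.8332
Put-call parity: C − P = S − K·e^(−rT) = 310 − 280·0.8332 = 310 − 233.2960 = 76.7040
P = C − (C − P) = 98.40 − (76.7040) = 21.6960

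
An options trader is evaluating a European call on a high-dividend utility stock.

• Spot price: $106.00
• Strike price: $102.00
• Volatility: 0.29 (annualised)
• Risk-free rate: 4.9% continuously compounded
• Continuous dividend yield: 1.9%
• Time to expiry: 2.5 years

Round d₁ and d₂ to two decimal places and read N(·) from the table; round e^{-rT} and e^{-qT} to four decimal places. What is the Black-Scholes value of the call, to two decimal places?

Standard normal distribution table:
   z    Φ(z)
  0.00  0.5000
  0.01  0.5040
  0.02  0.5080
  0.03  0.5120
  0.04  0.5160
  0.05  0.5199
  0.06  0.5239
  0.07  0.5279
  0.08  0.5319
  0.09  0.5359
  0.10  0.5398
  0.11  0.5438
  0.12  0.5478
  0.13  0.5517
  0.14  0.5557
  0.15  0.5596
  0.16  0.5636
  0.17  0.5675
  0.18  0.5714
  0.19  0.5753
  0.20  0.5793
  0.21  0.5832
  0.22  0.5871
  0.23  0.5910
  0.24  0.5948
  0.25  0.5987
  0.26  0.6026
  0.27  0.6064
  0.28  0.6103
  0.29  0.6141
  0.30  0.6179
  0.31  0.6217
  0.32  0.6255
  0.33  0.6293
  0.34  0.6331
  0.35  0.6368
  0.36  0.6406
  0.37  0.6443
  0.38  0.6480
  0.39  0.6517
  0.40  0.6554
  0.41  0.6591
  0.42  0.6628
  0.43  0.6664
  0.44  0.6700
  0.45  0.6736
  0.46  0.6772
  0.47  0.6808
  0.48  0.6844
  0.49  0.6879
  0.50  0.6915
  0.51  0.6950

$23.34

T = 2.5;  σ√T = 0.4585
d₁ = [ln(106/102) + (0.049 − 0.019 + 0.29²/2)·2.5] / 0.4585 = [0.0385 + 0.1801] / 0.4585 = 0.4767 → 0.48
d₂ = d₁ − σ√T = 0.4767 − 0.4585 = 0.0182 → 0.02
e^(−qT) = e^(−0.019·2.5) = 0.9536;  e^(−rT) = e^(−0.049·2.5) = 0.8847
N(d₁) = N(0.48) = 0.6844;  N(d₂) = N(0.02) = 0.5080
C = 106·0.9536·0.6844 − 102·0.8847·0.5080 = 69.1802 − 45.8416 = 23.3386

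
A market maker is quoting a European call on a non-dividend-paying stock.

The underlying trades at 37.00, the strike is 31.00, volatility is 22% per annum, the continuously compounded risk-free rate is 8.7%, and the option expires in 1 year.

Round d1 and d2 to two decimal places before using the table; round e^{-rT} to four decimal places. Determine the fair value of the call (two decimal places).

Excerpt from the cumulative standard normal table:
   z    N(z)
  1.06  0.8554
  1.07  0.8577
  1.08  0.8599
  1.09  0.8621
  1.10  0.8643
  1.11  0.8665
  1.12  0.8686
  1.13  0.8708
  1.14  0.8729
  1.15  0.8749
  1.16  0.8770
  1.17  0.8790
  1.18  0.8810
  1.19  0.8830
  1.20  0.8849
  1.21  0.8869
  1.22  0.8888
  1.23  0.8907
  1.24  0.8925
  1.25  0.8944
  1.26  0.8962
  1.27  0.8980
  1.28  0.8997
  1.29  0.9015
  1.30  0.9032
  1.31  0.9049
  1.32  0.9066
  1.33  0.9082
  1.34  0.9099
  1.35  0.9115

σ√T = 0.22·√1 = 0.2200
d₁ = [ln(37/31) + (0.087 + 0.22²/2)·1] / 0.2200 = [0.1769 + 0.1112] / 0.2200 = 1.3097 ≈ 1.31
d₂ = d₁ − σ√T = 1.3097 − 0.2200 = 1.0897 ≈ 1.09
e^(−rT) = e^(−0.087·1) = 0.9167
C = 37·N(1.31) − 31·0.9167·N(1.09) = 37·0.9049 − 31·0.9167·0.8621 = 33.4813 − 24.4989 = 8.9824

8.98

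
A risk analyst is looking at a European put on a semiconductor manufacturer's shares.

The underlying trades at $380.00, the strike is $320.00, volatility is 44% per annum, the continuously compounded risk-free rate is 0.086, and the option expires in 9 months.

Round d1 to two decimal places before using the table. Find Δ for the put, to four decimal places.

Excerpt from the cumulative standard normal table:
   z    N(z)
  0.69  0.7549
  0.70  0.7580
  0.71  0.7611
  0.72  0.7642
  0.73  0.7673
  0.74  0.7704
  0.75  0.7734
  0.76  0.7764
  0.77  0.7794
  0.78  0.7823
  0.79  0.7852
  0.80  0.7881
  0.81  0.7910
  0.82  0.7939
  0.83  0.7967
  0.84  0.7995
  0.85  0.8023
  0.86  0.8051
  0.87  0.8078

T = 0.75;  σ√T = 0.3811
ln(S/K) + (r + σ²/2)T = ln(380/320) + (0.086 + 0.44²/2)·0.75 = 0.1719 + 0.1371 = 0.3090
d₁ = 0.3090 / 0.3811 = 0.8108 which rounds to 0.81
N(d₁) = N(0.81) = 0.7910
Δ_put = N(d₁) − 1 = 0.7910 − 1 = -0.2090

-0.2090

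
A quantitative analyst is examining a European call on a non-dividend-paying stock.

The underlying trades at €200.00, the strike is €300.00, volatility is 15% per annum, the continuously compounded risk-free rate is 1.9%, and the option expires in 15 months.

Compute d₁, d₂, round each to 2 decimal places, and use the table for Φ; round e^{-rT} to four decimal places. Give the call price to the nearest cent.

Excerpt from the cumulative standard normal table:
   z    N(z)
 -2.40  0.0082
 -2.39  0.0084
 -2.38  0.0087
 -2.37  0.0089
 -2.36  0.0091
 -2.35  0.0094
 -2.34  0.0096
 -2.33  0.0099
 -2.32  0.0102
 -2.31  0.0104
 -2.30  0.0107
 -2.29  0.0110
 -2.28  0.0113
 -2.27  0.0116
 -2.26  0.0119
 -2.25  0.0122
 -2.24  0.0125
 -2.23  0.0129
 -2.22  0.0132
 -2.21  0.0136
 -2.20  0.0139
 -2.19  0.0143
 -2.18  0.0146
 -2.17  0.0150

T = 1.25;  σ√T = 0.1677
d₁ = [ln(200/300) + (0.019 + ½·0.15²)·1.25] / (σ√T) = (-0.4055 + 0.0378) / 0.1677 = -2.1923 ⇒ -2.19
d₂ = -2.1923 − 0.1677 = -2.3600 ⇒ -2.36
e^(−rT) = e^(−0.019·1.25) = 0.9765
N(d₁) = N(-2.19) = 0.0143;  N(d₂) = N(-2.36) = 0.0091
C = 200·0.0143 − 300·0.9765·0.0091 = 2.8600 − 2.6658 = 0.1942

€0.19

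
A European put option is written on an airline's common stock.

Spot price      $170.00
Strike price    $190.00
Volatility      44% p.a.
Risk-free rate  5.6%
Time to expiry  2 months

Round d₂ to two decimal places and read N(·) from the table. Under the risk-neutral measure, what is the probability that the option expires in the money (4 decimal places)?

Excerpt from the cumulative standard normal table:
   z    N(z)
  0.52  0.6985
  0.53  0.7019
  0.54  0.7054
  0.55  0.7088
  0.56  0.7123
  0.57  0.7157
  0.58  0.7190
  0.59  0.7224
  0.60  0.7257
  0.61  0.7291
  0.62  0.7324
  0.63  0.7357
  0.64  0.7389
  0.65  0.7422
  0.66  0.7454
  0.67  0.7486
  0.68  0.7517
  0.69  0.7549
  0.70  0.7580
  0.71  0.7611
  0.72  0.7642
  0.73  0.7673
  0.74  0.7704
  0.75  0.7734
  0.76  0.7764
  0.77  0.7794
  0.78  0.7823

σ√T = 0.44 × 0.4082 = 0.1796
d₁ = [ln(170/190) + (0.056 + ½·0.44²)·0.1667] / (σ√T) = (-0.1112 + 0.0255) / 0.1796 = -0.4774 ≈ -0.48
d₂ = -0.4774 − 0.1796 = -0.6571 ≈ -0.66
Risk-neutral Pr[S_T < K] = N(−d₂) = N(0.66) = 0.7454

0.7454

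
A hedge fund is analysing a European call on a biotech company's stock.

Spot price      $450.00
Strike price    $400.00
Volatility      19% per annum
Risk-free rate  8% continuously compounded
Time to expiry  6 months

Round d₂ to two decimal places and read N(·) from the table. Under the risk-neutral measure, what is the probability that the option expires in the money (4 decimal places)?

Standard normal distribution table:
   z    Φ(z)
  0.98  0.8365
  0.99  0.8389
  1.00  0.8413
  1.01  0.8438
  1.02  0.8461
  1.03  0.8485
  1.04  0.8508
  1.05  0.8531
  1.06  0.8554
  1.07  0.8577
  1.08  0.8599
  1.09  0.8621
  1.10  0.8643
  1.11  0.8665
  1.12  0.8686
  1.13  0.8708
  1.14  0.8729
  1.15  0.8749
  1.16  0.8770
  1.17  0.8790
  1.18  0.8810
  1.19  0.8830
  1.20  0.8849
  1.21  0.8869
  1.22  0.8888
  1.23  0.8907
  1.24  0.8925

0.8665

T = 0.5;  σ√T = 0.1344
d₁ = [ln(450/400) + (0.08 + ½·0.19²)·0.5] / (σ√T) = (0.1178 + 0.0490) / 0.1344 = 1.2416 ≈ 1.24
d₂ = 1.2416 − 0.1344 = 1.1072 ≈ 1.11
Risk-neutral Pr[S_T > K] = N(d₂) = N(1.11) = 0.8665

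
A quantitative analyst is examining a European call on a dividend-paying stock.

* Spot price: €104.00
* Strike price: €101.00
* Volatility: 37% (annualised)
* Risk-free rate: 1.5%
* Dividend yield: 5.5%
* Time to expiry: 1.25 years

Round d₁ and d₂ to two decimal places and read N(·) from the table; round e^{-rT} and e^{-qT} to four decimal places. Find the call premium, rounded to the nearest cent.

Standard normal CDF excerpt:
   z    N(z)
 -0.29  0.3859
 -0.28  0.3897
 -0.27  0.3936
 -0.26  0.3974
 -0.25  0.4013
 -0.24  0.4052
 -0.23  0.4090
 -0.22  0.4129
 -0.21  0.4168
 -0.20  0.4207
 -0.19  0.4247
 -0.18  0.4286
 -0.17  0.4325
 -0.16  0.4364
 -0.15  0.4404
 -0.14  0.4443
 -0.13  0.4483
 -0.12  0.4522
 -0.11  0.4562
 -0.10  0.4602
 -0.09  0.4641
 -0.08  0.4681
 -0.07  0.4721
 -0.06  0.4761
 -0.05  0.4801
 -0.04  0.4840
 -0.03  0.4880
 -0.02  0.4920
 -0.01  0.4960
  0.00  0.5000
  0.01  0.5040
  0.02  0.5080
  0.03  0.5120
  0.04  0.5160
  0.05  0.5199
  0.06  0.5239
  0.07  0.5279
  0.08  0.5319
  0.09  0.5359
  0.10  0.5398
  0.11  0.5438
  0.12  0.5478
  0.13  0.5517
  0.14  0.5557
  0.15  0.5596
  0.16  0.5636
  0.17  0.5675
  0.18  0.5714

σ√T = 0.37 × 1.1180 = 0.4137
ln(S/K) + (r − q + σ²/2)T = ln(104/101) + (0.015 − 0.055 + 0.37²/2)·1.25 = 0.0293 + 0.0356 = 0.0648
d₁ = 0.0648 / 0.4137 = 0.1567 which rounds to 0.16
d₂ = d₁ − σ√T = 0.1567 − 0.4137 = -0.2569 which rounds to -0.26
exp(−qT) = exp(−0.055·1.25) = 0.9336;  exp(−rT) = exp(−0.015·1.25) = 0.9814
N(d₁) = N(0.16) = 0.5636;  N(d₂) = N(-0.26) = 0.3974
C = 104·0.9336·0.5636 − 101·0.9814·0.3974 = 54.7224 − 39.3908 = 15.3316

€15.33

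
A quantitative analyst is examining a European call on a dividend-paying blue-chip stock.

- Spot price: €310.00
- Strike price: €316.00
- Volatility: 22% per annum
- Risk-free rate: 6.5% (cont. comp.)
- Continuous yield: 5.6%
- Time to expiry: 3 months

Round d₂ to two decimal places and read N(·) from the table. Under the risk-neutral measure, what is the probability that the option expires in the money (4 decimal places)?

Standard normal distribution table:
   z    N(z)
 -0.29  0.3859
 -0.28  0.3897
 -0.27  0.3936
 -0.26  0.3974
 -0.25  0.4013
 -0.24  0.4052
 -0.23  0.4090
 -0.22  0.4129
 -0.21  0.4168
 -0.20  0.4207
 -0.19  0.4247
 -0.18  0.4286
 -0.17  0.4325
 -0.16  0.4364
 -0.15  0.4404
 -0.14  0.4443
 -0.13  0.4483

0.4168

T = 0.25;  σ√T = 0.1100
d₁ = [ln(310/316) + (0.065 − 0.056 + 0.22²/2)·0.25] / 0.1100 = [-0.0192 + 0.0083] / 0.1100 = -0.0988 ⇒ -0.10
d₂ = d₁ − σ√T = -0.0988 − 0.1100 = -0.2088 ⇒ -0.21
Pr(exercise) under Q = N(d₂) = 0.4168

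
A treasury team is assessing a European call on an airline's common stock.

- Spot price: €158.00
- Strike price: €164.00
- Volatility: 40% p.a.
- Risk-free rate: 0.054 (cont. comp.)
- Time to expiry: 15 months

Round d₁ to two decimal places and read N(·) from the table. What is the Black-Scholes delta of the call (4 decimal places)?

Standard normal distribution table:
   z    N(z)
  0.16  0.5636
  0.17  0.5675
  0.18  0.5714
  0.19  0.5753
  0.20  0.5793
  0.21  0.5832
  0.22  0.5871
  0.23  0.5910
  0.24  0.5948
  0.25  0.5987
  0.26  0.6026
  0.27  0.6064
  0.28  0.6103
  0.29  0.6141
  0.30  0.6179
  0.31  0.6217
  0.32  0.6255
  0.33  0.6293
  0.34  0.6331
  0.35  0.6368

T = 1.25;  σ√T = 0.4472
ln(S/K) + (r + σ²/2)T = ln(158/164) + (0.054 + 0.4²/2)·1.25 = -0.0373 + 0.1675 = 0.1302
d₁ = 0.1302 / 0.4472 = 0.2912 → 0.29
N(d₁) = N(0.29) = 0.6141
Δ_call = N(d₁) = 0.6141

0.6141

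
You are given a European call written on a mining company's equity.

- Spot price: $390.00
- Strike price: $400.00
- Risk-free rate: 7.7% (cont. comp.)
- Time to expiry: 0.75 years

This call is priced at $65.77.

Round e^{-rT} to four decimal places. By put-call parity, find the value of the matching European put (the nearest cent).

$53.33

exp(−rT) = exp(−0.077·0.75) = 0.9439
Put-call parity: C − P = S − K·e^(−rT) = 390 − 400·0.9439 = 390 − 377.5600 = 12.4400
P = C − (C − P) = 65.77 − (12.4400) = 53.3300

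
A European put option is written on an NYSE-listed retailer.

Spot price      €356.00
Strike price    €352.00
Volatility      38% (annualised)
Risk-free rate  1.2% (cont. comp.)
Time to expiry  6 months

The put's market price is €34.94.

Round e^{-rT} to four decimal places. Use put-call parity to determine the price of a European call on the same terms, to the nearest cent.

e^(−rT) = e^(−0.012·0.5) = 0.9940
Put-call parity: C − P = S − K·e^(−rT) = 356 − 352·0.9940 = 356 − 349.8880 = 6.1120
C = P + (C − P) = 34.94 + (6.1120) = 41.0520

€41.05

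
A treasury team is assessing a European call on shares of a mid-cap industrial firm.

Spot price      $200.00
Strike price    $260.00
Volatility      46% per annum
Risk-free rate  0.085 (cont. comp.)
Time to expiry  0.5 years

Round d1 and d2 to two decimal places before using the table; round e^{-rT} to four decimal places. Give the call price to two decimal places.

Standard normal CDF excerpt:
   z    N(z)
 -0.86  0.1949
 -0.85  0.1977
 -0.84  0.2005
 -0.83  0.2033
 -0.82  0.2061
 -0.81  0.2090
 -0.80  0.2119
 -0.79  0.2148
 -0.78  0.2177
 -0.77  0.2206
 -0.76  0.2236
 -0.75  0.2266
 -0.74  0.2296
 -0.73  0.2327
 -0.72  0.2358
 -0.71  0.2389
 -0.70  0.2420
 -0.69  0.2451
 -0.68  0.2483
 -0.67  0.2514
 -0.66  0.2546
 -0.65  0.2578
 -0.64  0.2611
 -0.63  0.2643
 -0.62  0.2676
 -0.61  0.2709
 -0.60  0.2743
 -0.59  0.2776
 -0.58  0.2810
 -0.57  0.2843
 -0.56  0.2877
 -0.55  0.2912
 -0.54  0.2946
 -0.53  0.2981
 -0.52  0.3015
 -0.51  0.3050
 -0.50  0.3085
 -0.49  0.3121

$11.04

σ√T = 0.46 × 0.7071 = 0.3253
d₁ = [ln(200/260) + (0.085 + 0.46²/2)·0.5] / 0.3253 = [-0.2624 + 0.0954] / 0.3253 = -0.5133 → -0.51
d₂ = d₁ − σ√T = -0.5133 − 0.3253 = -0.8386 → -0.84
exp(−rT) = exp(−0.085·0.5) = 0.9584
N(d₁) = N(-0.51) = 0.3050;  N(d₂) = N(-0.84) = 0.2005
C = 200·0.3050 − 260·0.9584·0.2005 = 61.0000 − 49.9614 = 11.0386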